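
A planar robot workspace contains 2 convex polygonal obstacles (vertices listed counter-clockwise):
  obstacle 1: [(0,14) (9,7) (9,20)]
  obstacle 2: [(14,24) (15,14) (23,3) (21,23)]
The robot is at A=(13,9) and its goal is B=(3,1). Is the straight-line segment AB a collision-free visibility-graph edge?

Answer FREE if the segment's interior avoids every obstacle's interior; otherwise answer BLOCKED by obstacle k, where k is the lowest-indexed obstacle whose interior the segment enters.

Obstacle 1 [(0,14) (9,7) (9,20)]:
  edge (0,14)–(9,7): clear
  edge (9,7)–(9,20): clear
  edge (9,20)–(0,14): clear
  midpoint (8,5) outside
  → clear
Obstacle 2 [(14,24) (15,14) (23,3) (21,23)]:
  edge (14,24)–(15,14): clear
  edge (15,14)–(23,3): clear
  edge (23,3)–(21,23): clear
  edge (21,23)–(14,24): clear
  midpoint (8,5) outside
  → clear

FREE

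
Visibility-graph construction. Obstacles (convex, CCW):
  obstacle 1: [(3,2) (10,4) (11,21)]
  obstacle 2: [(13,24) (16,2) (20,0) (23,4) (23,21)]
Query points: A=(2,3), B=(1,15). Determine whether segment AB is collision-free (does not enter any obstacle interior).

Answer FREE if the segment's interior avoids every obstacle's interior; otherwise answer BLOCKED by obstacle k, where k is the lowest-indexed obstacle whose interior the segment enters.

FREE

Obstacle 1 [(3,2) (10,4) (11,21)]:
  edge (3,2)–(10,4): clear
  edge (10,4)–(11,21): clear
  edge (11,21)–(3,2): clear
  midpoint (3/2,9) outside
  → clear
Obstacle 2 [(13,24) (16,2) (20,0) (23,4) (23,21)]:
  edge (13,24)–(16,2): clear
  edge (16,2)–(20,0): clear
  edge (20,0)–(23,4): clear
  edge (23,4)–(23,21): clear
  edge (23,21)–(13,24): clear
  midpoint (3/2,9) outside
  → clear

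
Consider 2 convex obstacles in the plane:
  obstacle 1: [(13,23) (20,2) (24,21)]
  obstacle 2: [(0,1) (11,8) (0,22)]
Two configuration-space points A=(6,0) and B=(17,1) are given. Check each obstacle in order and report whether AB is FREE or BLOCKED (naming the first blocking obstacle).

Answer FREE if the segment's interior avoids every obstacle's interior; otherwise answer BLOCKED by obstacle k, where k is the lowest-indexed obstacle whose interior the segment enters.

FREE

Obstacle 1 [(13,23) (20,2) (24,21)]:
  edge (13,23)–(20,2): clear
  edge (20,2)–(24,21): clear
  edge (24,21)–(13,23): clear
  midpoint (23/2,1/2) outside
  → clear
Obstacle 2 [(0,1) (11,8) (0,22)]:
  edge (0,1)–(11,8): clear
  edge (11,8)–(0,22): clear
  edge (0,22)–(0,1): clear
  midpoint (23/2,1/2) outside
  → clear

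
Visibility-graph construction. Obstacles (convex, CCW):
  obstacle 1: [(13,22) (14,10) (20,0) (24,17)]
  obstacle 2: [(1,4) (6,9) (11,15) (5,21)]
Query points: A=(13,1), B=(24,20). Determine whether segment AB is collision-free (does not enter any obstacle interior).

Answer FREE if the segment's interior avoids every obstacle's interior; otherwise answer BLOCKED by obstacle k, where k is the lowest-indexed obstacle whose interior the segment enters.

Obstacle 1 [(13,22) (14,10) (20,0) (24,17)]:
  edge (13,22)–(14,10): clear
  edge (14,10)–(20,0): crosses AB
  edge (20,0)–(24,17): clear
  edge (24,17)–(13,22): crosses AB
  → BLOCKED
Obstacle 2 [(1,4) (6,9) (11,15) (5,21)]:
  edge (1,4)–(6,9): clear
  edge (6,9)–(11,15): clear
  edge (11,15)–(5,21): clear
  edge (5,21)–(1,4): clear
  midpoint (37/2,21/2) outside
  → clear

BLOCKED by obstacle 1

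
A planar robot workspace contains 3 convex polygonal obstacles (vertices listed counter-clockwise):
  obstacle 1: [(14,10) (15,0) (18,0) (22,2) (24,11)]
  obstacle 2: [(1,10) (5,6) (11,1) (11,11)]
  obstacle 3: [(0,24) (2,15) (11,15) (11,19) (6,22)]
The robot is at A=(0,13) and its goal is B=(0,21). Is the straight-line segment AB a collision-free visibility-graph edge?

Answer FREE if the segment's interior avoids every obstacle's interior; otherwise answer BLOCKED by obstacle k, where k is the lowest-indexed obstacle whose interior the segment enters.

Obstacle 1 [(14,10) (15,0) (18,0) (22,2) (24,11)]:
  edge (14,10)–(15,0): clear
  edge (15,0)–(18,0): clear
  edge (18,0)–(22,2): clear
  edge (22,2)–(24,11): clear
  edge (24,11)–(14,10): clear
  midpoint (0,17) outside
  → clear
Obstacle 2 [(1,10) (5,6) (11,1) (11,11)]:
  edge (1,10)–(5,6): clear
  edge (5,6)–(11,1): clear
  edge (11,1)–(11,11): clear
  edge (11,11)–(1,10): clear
  midpoint (0,17) outside
  → clear
Obstacle 3 [(0,24) (2,15) (11,15) (11,19) (6,22)]:
  edge (0,24)–(2,15): clear
  edge (2,15)–(11,15): clear
  edge (11,15)–(11,19): clear
  edge (11,19)–(6,22): clear
  edge (6,22)–(0,24): clear
  midpoint (0,17) outside
  → clear

FREE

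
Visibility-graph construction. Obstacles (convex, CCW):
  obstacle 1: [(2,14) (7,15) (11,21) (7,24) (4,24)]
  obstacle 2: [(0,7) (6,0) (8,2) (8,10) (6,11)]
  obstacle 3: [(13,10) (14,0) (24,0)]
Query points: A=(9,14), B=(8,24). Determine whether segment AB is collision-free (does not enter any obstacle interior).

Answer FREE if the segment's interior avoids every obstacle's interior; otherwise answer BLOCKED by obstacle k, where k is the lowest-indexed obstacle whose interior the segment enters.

BLOCKED by obstacle 1

Obstacle 1 [(2,14) (7,15) (11,21) (7,24) (4,24)]:
  edge (2,14)–(7,15): clear
  edge (7,15)–(11,21): crosses AB
  edge (11,21)–(7,24): crosses AB
  edge (7,24)–(4,24): clear
  edge (4,24)–(2,14): clear
  → BLOCKED
Obstacle 2 [(0,7) (6,0) (8,2) (8,10) (6,11)]:
  edge (0,7)–(6,0): clear
  edge (6,0)–(8,2): clear
  edge (8,2)–(8,10): clear
  edge (8,10)–(6,11): clear
  edge (6,11)–(0,7): clear
  midpoint (17/2,19) outside
  → clear
Obstacle 3 [(13,10) (14,0) (24,0)]:
  edge (13,10)–(14,0): clear
  edge (14,0)–(24,0): clear
  edge (24,0)–(13,10): clear
  midpoint (17/2,19) outside
  → clear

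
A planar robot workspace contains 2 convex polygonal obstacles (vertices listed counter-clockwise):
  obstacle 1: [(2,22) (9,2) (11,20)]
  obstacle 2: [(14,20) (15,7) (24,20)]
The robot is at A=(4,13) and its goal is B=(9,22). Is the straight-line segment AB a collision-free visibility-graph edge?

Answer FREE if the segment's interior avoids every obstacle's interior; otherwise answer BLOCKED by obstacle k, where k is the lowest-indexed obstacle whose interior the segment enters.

Obstacle 1 [(2,22) (9,2) (11,20)]:
  edge (2,22)–(9,2): crosses AB
  edge (9,2)–(11,20): clear
  edge (11,20)–(2,22): crosses AB
  → BLOCKED
Obstacle 2 [(14,20) (15,7) (24,20)]:
  edge (14,20)–(15,7): clear
  edge (15,7)–(24,20): clear
  edge (24,20)–(14,20): clear
  midpoint (13/2,35/2) outside
  → clear

BLOCKED by obstacle 1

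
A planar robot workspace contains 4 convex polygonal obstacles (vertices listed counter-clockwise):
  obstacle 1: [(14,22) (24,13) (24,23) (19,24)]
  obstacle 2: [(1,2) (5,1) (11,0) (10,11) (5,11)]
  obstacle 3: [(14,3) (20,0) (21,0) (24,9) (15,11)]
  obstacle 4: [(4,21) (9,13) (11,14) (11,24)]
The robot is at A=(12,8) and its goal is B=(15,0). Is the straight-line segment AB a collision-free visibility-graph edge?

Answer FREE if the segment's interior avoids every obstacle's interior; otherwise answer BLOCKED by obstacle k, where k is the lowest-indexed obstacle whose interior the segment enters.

Obstacle 1 [(14,22) (24,13) (24,23) (19,24)]:
  edge (14,22)–(24,13): clear
  edge (24,13)–(24,23): clear
  edge (24,23)–(19,24): clear
  edge (19,24)–(14,22): clear
  midpoint (27/2,4) outside
  → clear
Obstacle 2 [(1,2) (5,1) (11,0) (10,11) (5,11)]:
  edge (1,2)–(5,1): clear
  edge (5,1)–(11,0): clear
  edge (11,0)–(10,11): clear
  edge (10,11)–(5,11): clear
  edge (5,11)–(1,2): clear
  midpoint (27/2,4) outside
  → clear
Obstacle 3 [(14,3) (20,0) (21,0) (24,9) (15,11)]:
  edge (14,3)–(20,0): clear
  edge (20,0)–(21,0): clear
  edge (21,0)–(24,9): clear
  edge (24,9)–(15,11): clear
  edge (15,11)–(14,3): clear
  midpoint (27/2,4) outside
  → clear
Obstacle 4 [(4,21) (9,13) (11,14) (11,24)]:
  edge (4,21)–(9,13): clear
  edge (9,13)–(11,14): clear
  edge (11,14)–(11,24): clear
  edge (11,24)–(4,21): clear
  midpoint (27/2,4) outside
  → clear

FREE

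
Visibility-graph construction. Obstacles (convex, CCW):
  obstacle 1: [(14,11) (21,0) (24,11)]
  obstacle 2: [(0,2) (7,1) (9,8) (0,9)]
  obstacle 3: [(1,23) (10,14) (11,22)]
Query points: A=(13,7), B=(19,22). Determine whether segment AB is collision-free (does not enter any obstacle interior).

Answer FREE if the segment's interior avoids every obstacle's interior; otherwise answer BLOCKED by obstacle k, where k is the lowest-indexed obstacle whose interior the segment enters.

Obstacle 1 [(14,11) (21,0) (24,11)]:
  edge (14,11)–(21,0): crosses AB
  edge (21,0)–(24,11): clear
  edge (24,11)–(14,11): crosses AB
  → BLOCKED
Obstacle 2 [(0,2) (7,1) (9,8) (0,9)]:
  edge (0,2)–(7,1): clear
  edge (7,1)–(9,8): clear
  edge (9,8)–(0,9): clear
  edge (0,9)–(0,2): clear
  midpoint (16,29/2) outside
  → clear
Obstacle 3 [(1,23) (10,14) (11,22)]:
  edge (1,23)–(10,14): clear
  edge (10,14)–(11,22): clear
  edge (11,22)–(1,23): clear
  midpoint (16,29/2) outside
  → clear

BLOCKED by obstacle 1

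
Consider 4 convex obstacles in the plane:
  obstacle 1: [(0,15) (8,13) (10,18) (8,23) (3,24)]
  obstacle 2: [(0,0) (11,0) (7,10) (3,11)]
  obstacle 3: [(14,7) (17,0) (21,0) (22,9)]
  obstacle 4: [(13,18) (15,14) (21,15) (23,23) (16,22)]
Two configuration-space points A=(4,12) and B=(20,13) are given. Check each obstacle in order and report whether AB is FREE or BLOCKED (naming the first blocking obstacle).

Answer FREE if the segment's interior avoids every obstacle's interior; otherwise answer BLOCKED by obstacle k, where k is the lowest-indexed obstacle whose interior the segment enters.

FREE

Obstacle 1 [(0,15) (8,13) (10,18) (8,23) (3,24)]:
  edge (0,15)–(8,13): clear
  edge (8,13)–(10,18): clear
  edge (10,18)–(8,23): clear
  edge (8,23)–(3,24): clear
  edge (3,24)–(0,15): clear
  midpoint (12,25/2) outside
  → clear
Obstacle 2 [(0,0) (11,0) (7,10) (3,11)]:
  edge (0,0)–(11,0): clear
  edge (11,0)–(7,10): clear
  edge (7,10)–(3,11): clear
  edge (3,11)–(0,0): clear
  midpoint (12,25/2) outside
  → clear
Obstacle 3 [(14,7) (17,0) (21,0) (22,9)]:
  edge (14,7)–(17,0): clear
  edge (17,0)–(21,0): clear
  edge (21,0)–(22,9): clear
  edge (22,9)–(14,7): clear
  midpoint (12,25/2) outside
  → clear
Obstacle 4 [(13,18) (15,14) (21,15) (23,23) (16,22)]:
  edge (13,18)–(15,14): clear
  edge (15,14)–(21,15): clear
  edge (21,15)–(23,23): clear
  edge (23,23)–(16,22): clear
  edge (16,22)–(13,18): clear
  midpoint (12,25/2) outside
  → clear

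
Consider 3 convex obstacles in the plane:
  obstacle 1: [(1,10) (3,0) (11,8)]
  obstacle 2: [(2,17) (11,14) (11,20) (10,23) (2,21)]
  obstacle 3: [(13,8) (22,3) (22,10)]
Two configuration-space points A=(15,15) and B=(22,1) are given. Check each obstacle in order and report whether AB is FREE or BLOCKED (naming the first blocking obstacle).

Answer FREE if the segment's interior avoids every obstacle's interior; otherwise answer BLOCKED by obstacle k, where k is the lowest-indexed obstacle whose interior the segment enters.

Obstacle 1 [(1,10) (3,0) (11,8)]:
  edge (1,10)–(3,0): clear
  edge (3,0)–(11,8): clear
  edge (11,8)–(1,10): clear
  midpoint (37/2,8) outside
  → clear
Obstacle 2 [(2,17) (11,14) (11,20) (10,23) (2,21)]:
  edge (2,17)–(11,14): clear
  edge (11,14)–(11,20): clear
  edge (11,20)–(10,23): clear
  edge (10,23)–(2,21): clear
  edge (2,21)–(2,17): clear
  midpoint (37/2,8) outside
  → clear
Obstacle 3 [(13,8) (22,3) (22,10)]:
  edge (13,8)–(22,3): crosses AB
  edge (22,3)–(22,10): clear
  edge (22,10)–(13,8): crosses AB
  → BLOCKED

BLOCKED by obstacle 3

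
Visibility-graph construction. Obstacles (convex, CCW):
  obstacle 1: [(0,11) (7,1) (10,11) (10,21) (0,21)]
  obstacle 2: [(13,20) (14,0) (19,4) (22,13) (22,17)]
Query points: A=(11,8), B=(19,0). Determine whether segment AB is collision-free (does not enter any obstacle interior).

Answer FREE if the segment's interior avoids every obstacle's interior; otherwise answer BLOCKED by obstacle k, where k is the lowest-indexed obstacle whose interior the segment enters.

BLOCKED by obstacle 2

Obstacle 1 [(0,11) (7,1) (10,11) (10,21) (0,21)]:
  edge (0,11)–(7,1): clear
  edge (7,1)–(10,11): clear
  edge (10,11)–(10,21): clear
  edge (10,21)–(0,21): clear
  edge (0,21)–(0,11): clear
  midpoint (15,4) outside
  → clear
Obstacle 2 [(13,20) (14,0) (19,4) (22,13) (22,17)]:
  edge (13,20)–(14,0): crosses AB
  edge (14,0)–(19,4): crosses AB
  edge (19,4)–(22,13): clear
  edge (22,13)–(22,17): clear
  edge (22,17)–(13,20): clear
  → BLOCKED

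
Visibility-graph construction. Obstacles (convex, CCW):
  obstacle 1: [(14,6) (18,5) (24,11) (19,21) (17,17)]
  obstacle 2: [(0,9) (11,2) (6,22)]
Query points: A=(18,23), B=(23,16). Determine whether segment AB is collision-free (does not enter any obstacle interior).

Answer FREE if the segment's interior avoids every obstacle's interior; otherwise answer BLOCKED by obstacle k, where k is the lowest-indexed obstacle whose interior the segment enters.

Obstacle 1 [(14,6) (18,5) (24,11) (19,21) (17,17)]:
  edge (14,6)–(18,5): clear
  edge (18,5)–(24,11): clear
  edge (24,11)–(19,21): clear
  edge (19,21)–(17,17): clear
  edge (17,17)–(14,6): clear
  midpoint (41/2,39/2) outside
  → clear
Obstacle 2 [(0,9) (11,2) (6,22)]:
  edge (0,9)–(11,2): clear
  edge (11,2)–(6,22): clear
  edge (6,22)–(0,9): clear
  midpoint (41/2,39/2) outside
  → clear

FREE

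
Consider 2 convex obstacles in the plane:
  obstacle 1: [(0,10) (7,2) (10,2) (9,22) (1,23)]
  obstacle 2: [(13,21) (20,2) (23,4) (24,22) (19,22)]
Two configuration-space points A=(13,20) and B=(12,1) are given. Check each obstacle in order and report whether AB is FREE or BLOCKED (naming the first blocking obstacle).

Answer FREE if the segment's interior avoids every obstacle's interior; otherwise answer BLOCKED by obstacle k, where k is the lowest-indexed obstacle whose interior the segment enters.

Obstacle 1 [(0,10) (7,2) (10,2) (9,22) (1,23)]:
  edge (0,10)–(7,2): clear
  edge (7,2)–(10,2): clear
  edge (10,2)–(9,22): clear
  edge (9,22)–(1,23): clear
  edge (1,23)–(0,10): clear
  midpoint (25/2,21/2) outside
  → clear
Obstacle 2 [(13,21) (20,2) (23,4) (24,22) (19,22)]:
  edge (13,21)–(20,2): clear
  edge (20,2)–(23,4): clear
  edge (23,4)–(24,22): clear
  edge (24,22)–(19,22): clear
  edge (19,22)–(13,21): clear
  midpoint (25/2,21/2) outside
  → clear

FREE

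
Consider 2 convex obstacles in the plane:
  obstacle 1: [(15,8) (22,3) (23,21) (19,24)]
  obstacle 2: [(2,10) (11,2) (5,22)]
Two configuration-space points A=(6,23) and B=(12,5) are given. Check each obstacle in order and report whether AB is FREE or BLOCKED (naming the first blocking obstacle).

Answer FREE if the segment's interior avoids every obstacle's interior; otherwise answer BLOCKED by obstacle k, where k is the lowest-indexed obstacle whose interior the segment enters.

FREE

Obstacle 1 [(15,8) (22,3) (23,21) (19,24)]:
  edge (15,8)–(22,3): clear
  edge (22,3)–(23,21): clear
  edge (23,21)–(19,24): clear
  edge (19,24)–(15,8): clear
  midpoint (9,14) outside
  → clear
Obstacle 2 [(2,10) (11,2) (5,22)]:
  edge (2,10)–(11,2): clear
  edge (11,2)–(5,22): clear
  edge (5,22)–(2,10): clear
  midpoint (9,14) outside
  → clear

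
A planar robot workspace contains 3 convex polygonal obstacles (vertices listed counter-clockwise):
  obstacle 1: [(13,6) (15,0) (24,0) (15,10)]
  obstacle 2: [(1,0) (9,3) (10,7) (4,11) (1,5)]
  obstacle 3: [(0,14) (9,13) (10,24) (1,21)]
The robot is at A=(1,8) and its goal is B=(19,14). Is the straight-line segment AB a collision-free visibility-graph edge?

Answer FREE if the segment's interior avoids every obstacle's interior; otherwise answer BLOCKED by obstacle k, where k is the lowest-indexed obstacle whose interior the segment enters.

BLOCKED by obstacle 2

Obstacle 1 [(13,6) (15,0) (24,0) (15,10)]:
  edge (13,6)–(15,0): clear
  edge (15,0)–(24,0): clear
  edge (24,0)–(15,10): clear
  edge (15,10)–(13,6): clear
  midpoint (10,11) outside
  → clear
Obstacle 2 [(1,0) (9,3) (10,7) (4,11) (1,5)]:
  edge (1,0)–(9,3): clear
  edge (9,3)–(10,7): clear
  edge (10,7)–(4,11): crosses AB
  edge (4,11)–(1,5): crosses AB
  edge (1,5)–(1,0): clear
  → BLOCKED
Obstacle 3 [(0,14) (9,13) (10,24) (1,21)]:
  edge (0,14)–(9,13): clear
  edge (9,13)–(10,24): clear
  edge (10,24)–(1,21): clear
  edge (1,21)–(0,14): clear
  midpoint (10,11) outside
  → clear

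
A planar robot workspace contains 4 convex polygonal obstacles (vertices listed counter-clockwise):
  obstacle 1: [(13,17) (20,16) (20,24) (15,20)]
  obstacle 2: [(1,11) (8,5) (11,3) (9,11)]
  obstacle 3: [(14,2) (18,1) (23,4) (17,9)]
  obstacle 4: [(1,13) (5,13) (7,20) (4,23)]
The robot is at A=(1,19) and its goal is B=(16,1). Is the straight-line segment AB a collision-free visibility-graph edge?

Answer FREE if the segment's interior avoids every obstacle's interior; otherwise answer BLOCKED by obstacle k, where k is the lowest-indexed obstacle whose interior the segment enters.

BLOCKED by obstacle 2

Obstacle 1 [(13,17) (20,16) (20,24) (15,20)]:
  edge (13,17)–(20,16): clear
  edge (20,16)–(20,24): clear
  edge (20,24)–(15,20): clear
  edge (15,20)–(13,17): clear
  midpoint (17/2,10) outside
  → clear
Obstacle 2 [(1,11) (8,5) (11,3) (9,11)]:
  edge (1,11)–(8,5): clear
  edge (8,5)–(11,3): clear
  edge (11,3)–(9,11): crosses AB
  edge (9,11)–(1,11): crosses AB
  → BLOCKED
Obstacle 3 [(14,2) (18,1) (23,4) (17,9)]:
  edge (14,2)–(18,1): crosses AB
  edge (18,1)–(23,4): clear
  edge (23,4)–(17,9): clear
  edge (17,9)–(14,2): crosses AB
  → BLOCKED
Obstacle 4 [(1,13) (5,13) (7,20) (4,23)]:
  edge (1,13)–(5,13): clear
  edge (5,13)–(7,20): crosses AB
  edge (7,20)–(4,23): clear
  edge (4,23)–(1,13): crosses AB
  → BLOCKED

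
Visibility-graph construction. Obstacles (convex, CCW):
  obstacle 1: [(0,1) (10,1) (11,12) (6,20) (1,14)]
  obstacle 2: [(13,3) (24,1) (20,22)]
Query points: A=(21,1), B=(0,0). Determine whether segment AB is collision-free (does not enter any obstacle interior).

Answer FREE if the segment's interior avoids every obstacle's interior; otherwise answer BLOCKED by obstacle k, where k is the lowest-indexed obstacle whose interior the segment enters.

FREE

Obstacle 1 [(0,1) (10,1) (11,12) (6,20) (1,14)]:
  edge (0,1)–(10,1): clear
  edge (10,1)–(11,12): clear
  edge (11,12)–(6,20): clear
  edge (6,20)–(1,14): clear
  edge (1,14)–(0,1): clear
  midpoint (21/2,1/2) outside
  → clear
Obstacle 2 [(13,3) (24,1) (20,22)]:
  edge (13,3)–(24,1): clear
  edge (24,1)–(20,22): clear
  edge (20,22)–(13,3): clear
  midpoint (21/2,1/2) outside
  → clear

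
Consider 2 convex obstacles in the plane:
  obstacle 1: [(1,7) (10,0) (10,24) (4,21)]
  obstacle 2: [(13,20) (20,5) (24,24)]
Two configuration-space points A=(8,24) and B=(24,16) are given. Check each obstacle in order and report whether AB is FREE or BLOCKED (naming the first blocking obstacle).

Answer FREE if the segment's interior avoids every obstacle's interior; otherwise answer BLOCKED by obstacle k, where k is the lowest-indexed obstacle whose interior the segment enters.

Obstacle 1 [(1,7) (10,0) (10,24) (4,21)]:
  edge (1,7)–(10,0): clear
  edge (10,0)–(10,24): crosses AB
  edge (10,24)–(4,21): crosses AB
  edge (4,21)–(1,7): clear
  → BLOCKED
Obstacle 2 [(13,20) (20,5) (24,24)]:
  edge (13,20)–(20,5): clear
  edge (20,5)–(24,24): crosses AB
  edge (24,24)–(13,20): crosses AB
  → BLOCKED

BLOCKED by obstacle 1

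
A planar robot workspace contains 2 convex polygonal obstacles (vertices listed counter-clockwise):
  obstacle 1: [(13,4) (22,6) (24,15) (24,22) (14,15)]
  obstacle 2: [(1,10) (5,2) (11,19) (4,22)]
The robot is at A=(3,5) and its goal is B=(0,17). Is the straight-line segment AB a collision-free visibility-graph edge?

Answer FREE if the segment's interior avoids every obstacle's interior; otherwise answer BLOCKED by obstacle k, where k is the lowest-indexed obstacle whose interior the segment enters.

BLOCKED by obstacle 2

Obstacle 1 [(13,4) (22,6) (24,15) (24,22) (14,15)]:
  edge (13,4)–(22,6): clear
  edge (22,6)–(24,15): clear
  edge (24,15)–(24,22): clear
  edge (24,22)–(14,15): clear
  edge (14,15)–(13,4): clear
  midpoint (3/2,11) outside
  → clear
Obstacle 2 [(1,10) (5,2) (11,19) (4,22)]:
  edge (1,10)–(5,2): crosses AB
  edge (5,2)–(11,19): clear
  edge (11,19)–(4,22): clear
  edge (4,22)–(1,10): crosses AB
  → BLOCKED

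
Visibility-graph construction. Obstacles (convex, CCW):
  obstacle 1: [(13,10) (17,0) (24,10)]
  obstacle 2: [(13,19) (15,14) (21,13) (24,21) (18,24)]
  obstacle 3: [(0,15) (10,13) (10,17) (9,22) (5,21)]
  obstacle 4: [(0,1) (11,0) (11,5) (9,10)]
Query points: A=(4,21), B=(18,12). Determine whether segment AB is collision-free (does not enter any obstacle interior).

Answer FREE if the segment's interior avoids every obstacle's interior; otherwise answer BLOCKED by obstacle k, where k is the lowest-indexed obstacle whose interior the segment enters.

Obstacle 1 [(13,10) (17,0) (24,10)]:
  edge (13,10)–(17,0): clear
  edge (17,0)–(24,10): clear
  edge (24,10)–(13,10): clear
  midpoint (11,33/2) outside
  → clear
Obstacle 2 [(13,19) (15,14) (21,13) (24,21) (18,24)]:
  edge (13,19)–(15,14): clear
  edge (15,14)–(21,13): clear
  edge (21,13)–(24,21): clear
  edge (24,21)–(18,24): clear
  edge (18,24)–(13,19): clear
  midpoint (11,33/2) outside
  → clear
Obstacle 3 [(0,15) (10,13) (10,17) (9,22) (5,21)]:
  edge (0,15)–(10,13): clear
  edge (10,13)–(10,17): clear
  edge (10,17)–(9,22): crosses AB
  edge (9,22)–(5,21): clear
  edge (5,21)–(0,15): crosses AB
  → BLOCKED
Obstacle 4 [(0,1) (11,0) (11,5) (9,10)]:
  edge (0,1)–(11,0): clear
  edge (11,0)–(11,5): clear
  edge (11,5)–(9,10): clear
  edge (9,10)–(0,1): clear
  midpoint (11,33/2) outside
  → clear

BLOCKED by obstacle 3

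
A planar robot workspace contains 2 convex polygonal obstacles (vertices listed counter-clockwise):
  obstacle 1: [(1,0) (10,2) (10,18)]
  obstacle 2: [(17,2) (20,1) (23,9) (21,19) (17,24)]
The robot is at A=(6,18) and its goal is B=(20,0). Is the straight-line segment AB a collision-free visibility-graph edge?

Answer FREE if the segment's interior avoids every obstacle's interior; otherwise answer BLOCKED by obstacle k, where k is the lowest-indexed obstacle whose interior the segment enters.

BLOCKED by obstacle 1

Obstacle 1 [(1,0) (10,2) (10,18)]:
  edge (1,0)–(10,2): clear
  edge (10,2)–(10,18): crosses AB
  edge (10,18)–(1,0): crosses AB
  → BLOCKED
Obstacle 2 [(17,2) (20,1) (23,9) (21,19) (17,24)]:
  edge (17,2)–(20,1): crosses AB
  edge (20,1)–(23,9): clear
  edge (23,9)–(21,19): clear
  edge (21,19)–(17,24): clear
  edge (17,24)–(17,2): crosses AB
  → BLOCKED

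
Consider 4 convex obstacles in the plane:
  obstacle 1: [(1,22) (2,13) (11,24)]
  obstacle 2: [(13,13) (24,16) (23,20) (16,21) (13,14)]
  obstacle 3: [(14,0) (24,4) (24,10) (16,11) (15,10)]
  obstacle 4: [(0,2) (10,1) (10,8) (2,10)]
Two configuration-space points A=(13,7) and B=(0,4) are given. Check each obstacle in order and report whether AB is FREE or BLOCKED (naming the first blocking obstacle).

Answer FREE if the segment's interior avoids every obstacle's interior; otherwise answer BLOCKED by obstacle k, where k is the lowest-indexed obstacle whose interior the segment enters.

Obstacle 1 [(1,22) (2,13) (11,24)]:
  edge (1,22)–(2,13): clear
  edge (2,13)–(11,24): clear
  edge (11,24)–(1,22): clear
  midpoint (13/2,11/2) outside
  → clear
Obstacle 2 [(13,13) (24,16) (23,20) (16,21) (13,14)]:
  edge (13,13)–(24,16): clear
  edge (24,16)–(23,20): clear
  edge (23,20)–(16,21): clear
  edge (16,21)–(13,14): clear
  edge (13,14)–(13,13): clear
  midpoint (13/2,11/2) outside
  → clear
Obstacle 3 [(14,0) (24,4) (24,10) (16,11) (15,10)]:
  edge (14,0)–(24,4): clear
  edge (24,4)–(24,10): clear
  edge (24,10)–(16,11): clear
  edge (16,11)–(15,10): clear
  edge (15,10)–(14,0): clear
  midpoint (13/2,11/2) outside
  → clear
Obstacle 4 [(0,2) (10,1) (10,8) (2,10)]:
  edge (0,2)–(10,1): clear
  edge (10,1)–(10,8): crosses AB
  edge (10,8)–(2,10): clear
  edge (2,10)–(0,2): crosses AB
  → BLOCKED

BLOCKED by obstacle 4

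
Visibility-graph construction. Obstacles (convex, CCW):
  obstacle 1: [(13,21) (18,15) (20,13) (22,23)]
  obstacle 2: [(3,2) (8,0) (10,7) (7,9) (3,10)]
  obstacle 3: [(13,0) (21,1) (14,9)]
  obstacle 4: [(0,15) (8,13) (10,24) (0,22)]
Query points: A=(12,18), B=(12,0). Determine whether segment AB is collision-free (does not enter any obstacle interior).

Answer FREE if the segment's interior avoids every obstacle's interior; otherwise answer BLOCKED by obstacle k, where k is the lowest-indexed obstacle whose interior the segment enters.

Obstacle 1 [(13,21) (18,15) (20,13) (22,23)]:
  edge (13,21)–(18,15): clear
  edge (18,15)–(20,13): clear
  edge (20,13)–(22,23): clear
  edge (22,23)–(13,21): clear
  midpoint (12,9) outside
  → clear
Obstacle 2 [(3,2) (8,0) (10,7) (7,9) (3,10)]:
  edge (3,2)–(8,0): clear
  edge (8,0)–(10,7): clear
  edge (10,7)–(7,9): clear
  edge (7,9)–(3,10): clear
  edge (3,10)–(3,2): clear
  midpoint (12,9) outside
  → clear
Obstacle 3 [(13,0) (21,1) (14,9)]:
  edge (13,0)–(21,1): clear
  edge (21,1)–(14,9): clear
  edge (14,9)–(13,0): clear
  midpoint (12,9) outside
  → clear
Obstacle 4 [(0,15) (8,13) (10,24) (0,22)]:
  edge (0,15)–(8,13): clear
  edge (8,13)–(10,24): clear
  edge (10,24)–(0,22): clear
  edge (0,22)–(0,15): clear
  midpoint (12,9) outside
  → clear

FREE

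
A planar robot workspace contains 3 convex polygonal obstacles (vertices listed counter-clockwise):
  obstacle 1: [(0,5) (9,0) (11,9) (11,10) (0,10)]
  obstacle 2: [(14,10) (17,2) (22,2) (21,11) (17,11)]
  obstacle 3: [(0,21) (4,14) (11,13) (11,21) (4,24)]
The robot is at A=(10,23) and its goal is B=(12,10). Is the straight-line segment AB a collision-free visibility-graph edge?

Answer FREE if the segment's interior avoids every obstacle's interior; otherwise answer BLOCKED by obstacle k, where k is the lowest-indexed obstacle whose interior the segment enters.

BLOCKED by obstacle 3

Obstacle 1 [(0,5) (9,0) (11,9) (11,10) (0,10)]:
  edge (0,5)–(9,0): clear
  edge (9,0)–(11,9): clear
  edge (11,9)–(11,10): clear
  edge (11,10)–(0,10): clear
  edge (0,10)–(0,5): clear
  midpoint (11,33/2) outside
  → clear
Obstacle 2 [(14,10) (17,2) (22,2) (21,11) (17,11)]:
  edge (14,10)–(17,2): clear
  edge (17,2)–(22,2): clear
  edge (22,2)–(21,11): clear
  edge (21,11)–(17,11): clear
  edge (17,11)–(14,10): clear
  midpoint (11,33/2) outside
  → clear
Obstacle 3 [(0,21) (4,14) (11,13) (11,21) (4,24)]:
  edge (0,21)–(4,14): clear
  edge (4,14)–(11,13): clear
  edge (11,13)–(11,21): crosses AB
  edge (11,21)–(4,24): crosses AB
  edge (4,24)–(0,21): clear
  → BLOCKED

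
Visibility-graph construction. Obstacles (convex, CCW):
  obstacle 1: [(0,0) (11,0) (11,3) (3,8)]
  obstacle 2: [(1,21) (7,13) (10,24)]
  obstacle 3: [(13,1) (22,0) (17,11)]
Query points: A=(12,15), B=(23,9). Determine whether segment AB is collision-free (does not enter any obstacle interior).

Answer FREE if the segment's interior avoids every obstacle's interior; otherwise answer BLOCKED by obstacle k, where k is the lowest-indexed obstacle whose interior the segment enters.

FREE

Obstacle 1 [(0,0) (11,0) (11,3) (3,8)]:
  edge (0,0)–(11,0): clear
  edge (11,0)–(11,3): clear
  edge (11,3)–(3,8): clear
  edge (3,8)–(0,0): clear
  midpoint (35/2,12) outside
  → clear
Obstacle 2 [(1,21) (7,13) (10,24)]:
  edge (1,21)–(7,13): clear
  edge (7,13)–(10,24): clear
  edge (10,24)–(1,21): clear
  midpoint (35/2,12) outside
  → clear
Obstacle 3 [(13,1) (22,0) (17,11)]:
  edge (13,1)–(22,0): clear
  edge (22,0)–(17,11): clear
  edge (17,11)–(13,1): clear
  midpoint (35/2,12) outside
  → clear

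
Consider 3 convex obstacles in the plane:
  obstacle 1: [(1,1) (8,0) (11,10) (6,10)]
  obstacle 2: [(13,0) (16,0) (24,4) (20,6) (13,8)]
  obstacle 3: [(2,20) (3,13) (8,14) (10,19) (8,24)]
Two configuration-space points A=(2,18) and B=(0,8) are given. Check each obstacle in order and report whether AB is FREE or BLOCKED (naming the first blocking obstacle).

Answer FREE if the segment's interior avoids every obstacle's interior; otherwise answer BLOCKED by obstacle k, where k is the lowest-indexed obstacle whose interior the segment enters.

FREE

Obstacle 1 [(1,1) (8,0) (11,10) (6,10)]:
  edge (1,1)–(8,0): clear
  edge (8,0)–(11,10): clear
  edge (11,10)–(6,10): clear
  edge (6,10)–(1,1): clear
  midpoint (1,13) outside
  → clear
Obstacle 2 [(13,0) (16,0) (24,4) (20,6) (13,8)]:
  edge (13,0)–(16,0): clear
  edge (16,0)–(24,4): clear
  edge (24,4)–(20,6): clear
  edge (20,6)–(13,8): clear
  edge (13,8)–(13,0): clear
  midpoint (1,13) outside
  → clear
Obstacle 3 [(2,20) (3,13) (8,14) (10,19) (8,24)]:
  edge (2,20)–(3,13): clear
  edge (3,13)–(8,14): clear
  edge (8,14)–(10,19): clear
  edge (10,19)–(8,24): clear
  edge (8,24)–(2,20): clear
  midpoint (1,13) outside
  → clear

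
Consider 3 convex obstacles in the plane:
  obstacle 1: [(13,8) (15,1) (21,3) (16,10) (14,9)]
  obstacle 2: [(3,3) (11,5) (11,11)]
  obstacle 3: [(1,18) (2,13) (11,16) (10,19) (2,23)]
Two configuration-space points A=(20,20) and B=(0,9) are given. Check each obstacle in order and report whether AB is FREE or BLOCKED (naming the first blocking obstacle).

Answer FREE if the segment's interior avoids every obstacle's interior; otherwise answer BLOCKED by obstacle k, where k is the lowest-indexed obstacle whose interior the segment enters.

FREE

Obstacle 1 [(13,8) (15,1) (21,3) (16,10) (14,9)]:
  edge (13,8)–(15,1): clear
  edge (15,1)–(21,3): clear
  edge (21,3)–(16,10): clear
  edge (16,10)–(14,9): clear
  edge (14,9)–(13,8): clear
  midpoint (10,29/2) outside
  → clear
Obstacle 2 [(3,3) (11,5) (11,11)]:
  edge (3,3)–(11,5): clear
  edge (11,5)–(11,11): clear
  edge (11,11)–(3,3): clear
  midpoint (10,29/2) outside
  → clear
Obstacle 3 [(1,18) (2,13) (11,16) (10,19) (2,23)]:
  edge (1,18)–(2,13): clear
  edge (2,13)–(11,16): clear
  edge (11,16)–(10,19): clear
  edge (10,19)–(2,23): clear
  edge (2,23)–(1,18): clear
  midpoint (10,29/2) outside
  → clear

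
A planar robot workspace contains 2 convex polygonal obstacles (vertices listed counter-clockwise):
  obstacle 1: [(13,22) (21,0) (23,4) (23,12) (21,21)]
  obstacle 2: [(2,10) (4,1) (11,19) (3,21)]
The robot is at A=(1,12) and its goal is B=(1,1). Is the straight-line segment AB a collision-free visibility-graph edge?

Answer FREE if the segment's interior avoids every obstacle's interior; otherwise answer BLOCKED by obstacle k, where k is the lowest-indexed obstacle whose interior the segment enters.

Obstacle 1 [(13,22) (21,0) (23,4) (23,12) (21,21)]:
  edge (13,22)–(21,0): clear
  edge (21,0)–(23,4): clear
  edge (23,4)–(23,12): clear
  edge (23,12)–(21,21): clear
  edge (21,21)–(13,22): clear
  midpoint (1,13/2) outside
  → clear
Obstacle 2 [(2,10) (4,1) (11,19) (3,21)]:
  edge (2,10)–(4,1): clear
  edge (4,1)–(11,19): clear
  edge (11,19)–(3,21): clear
  edge (3,21)–(2,10): clear
  midpoint (1,13/2) outside
  → clear

FREE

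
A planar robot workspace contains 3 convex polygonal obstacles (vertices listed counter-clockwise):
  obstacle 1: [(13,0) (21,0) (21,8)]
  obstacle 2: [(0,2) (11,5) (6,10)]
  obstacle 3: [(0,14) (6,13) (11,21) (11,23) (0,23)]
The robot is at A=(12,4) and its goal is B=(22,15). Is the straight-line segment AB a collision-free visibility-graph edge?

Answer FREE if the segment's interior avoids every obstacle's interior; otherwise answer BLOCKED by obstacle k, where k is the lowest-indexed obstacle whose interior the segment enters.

Obstacle 1 [(13,0) (21,0) (21,8)]:
  edge (13,0)–(21,0): clear
  edge (21,0)–(21,8): clear
  edge (21,8)–(13,0): clear
  midpoint (17,19/2) outside
  → clear
Obstacle 2 [(0,2) (11,5) (6,10)]:
  edge (0,2)–(11,5): clear
  edge (11,5)–(6,10): clear
  edge (6,10)–(0,2): clear
  midpoint (17,19/2) outside
  → clear
Obstacle 3 [(0,14) (6,13) (11,21) (11,23) (0,23)]:
  edge (0,14)–(6,13): clear
  edge (6,13)–(11,21): clear
  edge (11,21)–(11,23): clear
  edge (11,23)–(0,23): clear
  edge (0,23)–(0,14): clear
  midpoint (17,19/2) outside
  → clear

FREE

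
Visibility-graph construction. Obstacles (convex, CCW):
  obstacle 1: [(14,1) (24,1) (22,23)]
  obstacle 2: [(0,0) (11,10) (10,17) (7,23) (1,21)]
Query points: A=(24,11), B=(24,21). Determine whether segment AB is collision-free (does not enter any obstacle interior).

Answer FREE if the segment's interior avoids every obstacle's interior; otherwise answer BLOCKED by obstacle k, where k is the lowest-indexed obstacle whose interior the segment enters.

Obstacle 1 [(14,1) (24,1) (22,23)]:
  edge (14,1)–(24,1): clear
  edge (24,1)–(22,23): clear
  edge (22,23)–(14,1): clear
  midpoint (24,16) outside
  → clear
Obstacle 2 [(0,0) (11,10) (10,17) (7,23) (1,21)]:
  edge (0,0)–(11,10): clear
  edge (11,10)–(10,17): clear
  edge (10,17)–(7,23): clear
  edge (7,23)–(1,21): clear
  edge (1,21)–(0,0): clear
  midpoint (24,16) outside
  → clear

FREE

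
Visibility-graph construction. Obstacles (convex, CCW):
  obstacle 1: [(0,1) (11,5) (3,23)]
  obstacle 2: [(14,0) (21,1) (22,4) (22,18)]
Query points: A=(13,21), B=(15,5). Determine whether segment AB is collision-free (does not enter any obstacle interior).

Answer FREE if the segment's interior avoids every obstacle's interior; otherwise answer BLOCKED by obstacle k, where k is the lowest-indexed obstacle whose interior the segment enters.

FREE

Obstacle 1 [(0,1) (11,5) (3,23)]:
  edge (0,1)–(11,5): clear
  edge (11,5)–(3,23): clear
  edge (3,23)–(0,1): clear
  midpoint (14,13) outside
  → clear
Obstacle 2 [(14,0) (21,1) (22,4) (22,18)]:
  edge (14,0)–(21,1): clear
  edge (21,1)–(22,4): clear
  edge (22,4)–(22,18): clear
  edge (22,18)–(14,0): clear
  midpoint (14,13) outside
  → clear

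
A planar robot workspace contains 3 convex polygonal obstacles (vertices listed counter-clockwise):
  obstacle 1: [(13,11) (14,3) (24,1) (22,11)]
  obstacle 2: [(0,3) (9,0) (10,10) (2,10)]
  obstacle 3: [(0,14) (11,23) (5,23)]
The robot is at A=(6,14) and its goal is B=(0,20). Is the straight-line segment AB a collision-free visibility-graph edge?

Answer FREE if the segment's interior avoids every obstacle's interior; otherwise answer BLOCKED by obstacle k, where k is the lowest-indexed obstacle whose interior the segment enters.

BLOCKED by obstacle 3

Obstacle 1 [(13,11) (14,3) (24,1) (22,11)]:
  edge (13,11)–(14,3): clear
  edge (14,3)–(24,1): clear
  edge (24,1)–(22,11): clear
  edge (22,11)–(13,11): clear
  midpoint (3,17) outside
  → clear
Obstacle 2 [(0,3) (9,0) (10,10) (2,10)]:
  edge (0,3)–(9,0): clear
  edge (9,0)–(10,10): clear
  edge (10,10)–(2,10): clear
  edge (2,10)–(0,3): clear
  midpoint (3,17) outside
  → clear
Obstacle 3 [(0,14) (11,23) (5,23)]:
  edge (0,14)–(11,23): crosses AB
  edge (11,23)–(5,23): clear
  edge (5,23)–(0,14): crosses AB
  → BLOCKED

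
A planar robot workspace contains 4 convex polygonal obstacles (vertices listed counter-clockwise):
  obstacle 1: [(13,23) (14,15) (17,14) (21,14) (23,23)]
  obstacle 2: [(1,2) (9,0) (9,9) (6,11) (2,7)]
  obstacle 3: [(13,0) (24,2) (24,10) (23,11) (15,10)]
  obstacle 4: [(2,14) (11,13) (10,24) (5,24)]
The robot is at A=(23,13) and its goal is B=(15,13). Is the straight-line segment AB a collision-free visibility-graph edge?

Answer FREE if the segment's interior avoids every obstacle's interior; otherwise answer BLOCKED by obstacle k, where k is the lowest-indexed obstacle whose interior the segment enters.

Obstacle 1 [(13,23) (14,15) (17,14) (21,14) (23,23)]:
  edge (13,23)–(14,15): clear
  edge (14,15)–(17,14): clear
  edge (17,14)–(21,14): clear
  edge (21,14)–(23,23): clear
  edge (23,23)–(13,23): clear
  midpoint (19,13) outside
  → clear
Obstacle 2 [(1,2) (9,0) (9,9) (6,11) (2,7)]:
  edge (1,2)–(9,0): clear
  edge (9,0)–(9,9): clear
  edge (9,9)–(6,11): clear
  edge (6,11)–(2,7): clear
  edge (2,7)–(1,2): clear
  midpoint (19,13) outside
  → clear
Obstacle 3 [(13,0) (24,2) (24,10) (23,11) (15,10)]:
  edge (13,0)–(24,2): clear
  edge (24,2)–(24,10): clear
  edge (24,10)–(23,11): clear
  edge (23,11)–(15,10): clear
  edge (15,10)–(13,0): clear
  midpoint (19,13) outside
  → clear
Obstacle 4 [(2,14) (11,13) (10,24) (5,24)]:
  edge (2,14)–(11,13): clear
  edge (11,13)–(10,24): clear
  edge (10,24)–(5,24): clear
  edge (5,24)–(2,14): clear
  midpoint (19,13) outside
  → clear

FREE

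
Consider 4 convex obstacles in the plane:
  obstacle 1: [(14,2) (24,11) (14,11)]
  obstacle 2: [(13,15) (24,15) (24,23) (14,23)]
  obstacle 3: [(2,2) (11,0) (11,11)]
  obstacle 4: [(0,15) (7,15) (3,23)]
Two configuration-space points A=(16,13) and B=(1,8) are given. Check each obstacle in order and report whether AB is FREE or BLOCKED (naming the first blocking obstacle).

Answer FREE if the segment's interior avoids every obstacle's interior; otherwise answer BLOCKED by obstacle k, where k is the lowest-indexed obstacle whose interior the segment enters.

FREE

Obstacle 1 [(14,2) (24,11) (14,11)]:
  edge (14,2)–(24,11): clear
  edge (24,11)–(14,11): clear
  edge (14,11)–(14,2): clear
  midpoint (17/2,21/2) outside
  → clear
Obstacle 2 [(13,15) (24,15) (24,23) (14,23)]:
  edge (13,15)–(24,15): clear
  edge (24,15)–(24,23): clear
  edge (24,23)–(14,23): clear
  edge (14,23)–(13,15): clear
  midpoint (17/2,21/2) outside
  → clear
Obstacle 3 [(2,2) (11,0) (11,11)]:
  edge (2,2)–(11,0): clear
  edge (11,0)–(11,11): clear
  edge (11,11)–(2,2): clear
  midpoint (17/2,21/2) outside
  → clear
Obstacle 4 [(0,15) (7,15) (3,23)]:
  edge (0,15)–(7,15): clear
  edge (7,15)–(3,23): clear
  edge (3,23)–(0,15): clear
  midpoint (17/2,21/2) outside
  → clear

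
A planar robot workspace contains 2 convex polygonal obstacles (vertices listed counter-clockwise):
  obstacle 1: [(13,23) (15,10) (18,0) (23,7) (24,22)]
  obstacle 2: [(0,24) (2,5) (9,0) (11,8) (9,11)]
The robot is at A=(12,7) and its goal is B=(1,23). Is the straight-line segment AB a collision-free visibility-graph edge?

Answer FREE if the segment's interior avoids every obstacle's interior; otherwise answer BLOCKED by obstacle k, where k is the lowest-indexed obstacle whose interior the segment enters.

FREE

Obstacle 1 [(13,23) (15,10) (18,0) (23,7) (24,22)]:
  edge (13,23)–(15,10): clear
  edge (15,10)–(18,0): clear
  edge (18,0)–(23,7): clear
  edge (23,7)–(24,22): clear
  edge (24,22)–(13,23): clear
  midpoint (13/2,15) outside
  → clear
Obstacle 2 [(0,24) (2,5) (9,0) (11,8) (9,11)]:
  edge (0,24)–(2,5): clear
  edge (2,5)–(9,0): clear
  edge (9,0)–(11,8): clear
  edge (11,8)–(9,11): clear
  edge (9,11)–(0,24): clear
  midpoint (13/2,15) outside
  → clear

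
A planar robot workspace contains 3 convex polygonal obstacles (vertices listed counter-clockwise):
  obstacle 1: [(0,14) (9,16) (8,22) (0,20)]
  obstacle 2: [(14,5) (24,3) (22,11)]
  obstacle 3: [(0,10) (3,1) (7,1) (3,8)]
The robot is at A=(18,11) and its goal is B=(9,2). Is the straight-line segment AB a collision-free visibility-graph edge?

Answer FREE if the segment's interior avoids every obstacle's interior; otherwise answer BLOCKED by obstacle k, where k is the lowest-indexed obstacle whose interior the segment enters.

FREE

Obstacle 1 [(0,14) (9,16) (8,22) (0,20)]:
  edge (0,14)–(9,16): clear
  edge (9,16)–(8,22): clear
  edge (8,22)–(0,20): clear
  edge (0,20)–(0,14): clear
  midpoint (27/2,13/2) outside
  → clear
Obstacle 2 [(14,5) (24,3) (22,11)]:
  edge (14,5)–(24,3): clear
  edge (24,3)–(22,11): clear
  edge (22,11)–(14,5): clear
  midpoint (27/2,13/2) outside
  → clear
Obstacle 3 [(0,10) (3,1) (7,1) (3,8)]:
  edge (0,10)–(3,1): clear
  edge (3,1)–(7,1): clear
  edge (7,1)–(3,8): clear
  edge (3,8)–(0,10): clear
  midpoint (27/2,13/2) outside
  → clear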